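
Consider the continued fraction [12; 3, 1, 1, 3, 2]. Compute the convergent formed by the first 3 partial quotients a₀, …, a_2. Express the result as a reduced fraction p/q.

49/4

Use the convergent recurrence hₖ = aₖ·hₖ₋₁ + hₖ₋₂ (and likewise for the denominators kₖ):
a_0 = 12: 12/1
a_1 = 3: 37/3
a_2 = 1: 49/4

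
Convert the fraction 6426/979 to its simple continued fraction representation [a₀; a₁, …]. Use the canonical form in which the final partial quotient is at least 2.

6426 ÷ 979 → quotient 6, remainder 552
979 ÷ 552 → quotient 1, remainder 427
552 ÷ 427 → quotient 1, remainder 125
427 ÷ 125 → quotient 3, remainder 52
125 ÷ 52 → quotient 2, remainder 21
52 ÷ 21 → quotient 2, remainder 10
21 ÷ 10 → quotient 2, remainder 1
10 ÷ 1 → quotient 10, remainder 0

[6; 1, 1, 3, 2, 2, 2, 10]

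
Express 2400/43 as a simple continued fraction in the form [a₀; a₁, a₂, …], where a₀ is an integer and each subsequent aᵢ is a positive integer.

[55; 1, 4, 2, 1, 2]

2400 = 55·43 + 35, so a_0 = 55
43 = 1·35 + 8, so a_1 = 1
35 = 4·8 + 3, so a_2 = 4
8 = 2·3 + 2, so a_3 = 2
3 = 1·2 + 1, so a_4 = 1
2 = 2·1 + 0, so a_5 = 2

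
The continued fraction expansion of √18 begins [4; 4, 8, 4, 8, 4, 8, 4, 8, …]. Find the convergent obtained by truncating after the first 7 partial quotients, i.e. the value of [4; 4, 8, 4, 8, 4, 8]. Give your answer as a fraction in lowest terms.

161564/38081

Start with 8.
4 + 1/(8/1) = 4 + 1/8 = 33/8
8 + 1/(33/8) = 8 + 8/33 = 272/33
4 + 1/(272/33) = 4 + 33/272 = 1121/272
8 + 1/(1121/272) = 8 + 272/1121 = 9240/1121
4 + 1/(9240/1121) = 4 + 1121/9240 = 38081/9240
4 + 1/(38081/9240) = 4 + 9240/38081 = 161564/38081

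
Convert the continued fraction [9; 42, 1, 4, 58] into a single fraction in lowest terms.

Start with 58.
4 + 1/(58/1) = 4 + 1/58 = 233/58
1 + 1/(233/58) = 1 + 58/233 = 291/233
42 + 1/(291/233) = 42 + 233/291 = 12455/291
9 + 1/(12455/291) = 9 + 291/12455 = 112386/12455

112386/12455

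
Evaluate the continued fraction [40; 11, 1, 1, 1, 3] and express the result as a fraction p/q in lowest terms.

Compute successive convergents:
a_0 = 40: 40/1
a_1 = 11: 441/11
a_2 = 1: 481/12
a_3 = 1: 922/23
a_4 = 1: 1403/35
a_5 = 3: 5131/128

5131/128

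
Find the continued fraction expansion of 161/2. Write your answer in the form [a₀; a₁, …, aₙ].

Apply division with remainder until the remainder is 0:
161 ÷ 2 → quotient 80, remainder 1
2 ÷ 1 → quotient 2, remainder 0

[80; 2]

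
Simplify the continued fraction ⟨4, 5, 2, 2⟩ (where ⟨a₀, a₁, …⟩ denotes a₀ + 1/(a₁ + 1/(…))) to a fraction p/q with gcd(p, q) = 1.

113/27

a_0 = 4: 4/1
a_1 = 5: 21/5
a_2 = 2: 46/11
a_3 = 2: 113/27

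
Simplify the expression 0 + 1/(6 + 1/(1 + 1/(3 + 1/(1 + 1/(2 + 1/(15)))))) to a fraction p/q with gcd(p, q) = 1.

Start with 15.
2 + 1/(15/1) = 2 + 1/15 = 31/15
1 + 1/(31/15) = 1 + 15/31 = 46/31
3 + 1/(46/31) = 3 + 31/46 = 169/46
1 + 1/(169/46) = 1 + 46/169 = 215/169
6 + 1/(215/169) = 6 + 169/215 = 1459/215
0 + 1/(1459/215) = 0 + 215/1459 = 215/1459

215/1459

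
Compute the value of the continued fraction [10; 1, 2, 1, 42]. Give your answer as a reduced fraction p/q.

Collapse the nested fraction from the inside out:
Start with 42.
1 + 1/(42/1) = 1 + 1/42 = 43/42
2 + 1/(43/42) = 2 + 42/43 = 128/43
1 + 1/(128/43) = 1 + 43/128 = 171/128
10 + 1/(171/128) = 10 + 128/171 = 1838/171

1838/171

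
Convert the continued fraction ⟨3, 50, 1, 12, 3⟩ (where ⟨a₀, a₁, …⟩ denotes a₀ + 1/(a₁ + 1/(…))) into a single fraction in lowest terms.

6151/2037

Start with 3.
12 + 1/(3/1) = 12 + 1/3 = 37/3
1 + 1/(37/3) = 1 + 3/37 = 40/37
50 + 1/(40/37) = 50 + 37/40 = 2037/40
3 + 1/(2037/40) = 3 + 40/2037 = 6151/2037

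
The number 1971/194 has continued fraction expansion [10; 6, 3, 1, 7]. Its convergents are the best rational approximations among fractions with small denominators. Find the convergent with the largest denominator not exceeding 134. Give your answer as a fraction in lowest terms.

254/25

a_0 = 10: 10/1  (≤ bound)
a_1 = 6: 61/6  (≤ bound)
a_2 = 3: 193/19  (≤ bound)
a_3 = 1: 254/25  (≤ bound)
a_4 = 7: 1971/194  (> 134, stop)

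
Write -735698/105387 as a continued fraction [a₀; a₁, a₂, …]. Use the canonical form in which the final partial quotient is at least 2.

[-7; 52, 2, 2, 7, 5, 3, 3]

Repeatedly divide and take the remainder:
⌊-735698/105387⌋ = -7, remainder 2011
⌊105387/2011⌋ = 52, remainder 815
⌊2011/815⌋ = 2, remainder 381
⌊815/381⌋ = 2, remainder 53
⌊381/53⌋ = 7, remainder 10
⌊53/10⌋ = 5, remainder 3
⌊10/3⌋ = 3, remainder 1
⌊3/1⌋ = 3, remainder 0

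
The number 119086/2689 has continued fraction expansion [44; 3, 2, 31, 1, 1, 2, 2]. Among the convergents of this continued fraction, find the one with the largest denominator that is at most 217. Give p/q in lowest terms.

a_0 = 44: 44/1  (≤ bound)
a_1 = 3: 133/3  (≤ bound)
a_2 = 2: 310/7  (≤ bound)
a_3 = 31: 9743/220  (> 217, stop)

310/7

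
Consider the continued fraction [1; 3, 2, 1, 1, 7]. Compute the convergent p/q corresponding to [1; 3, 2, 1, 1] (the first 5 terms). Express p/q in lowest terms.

22/17

Build up convergents one term at a time:
a_0 = 1: 1/1
a_1 = 3: 4/3
a_2 = 2: 9/7
a_3 = 1: 13/10
a_4 = 1: 22/17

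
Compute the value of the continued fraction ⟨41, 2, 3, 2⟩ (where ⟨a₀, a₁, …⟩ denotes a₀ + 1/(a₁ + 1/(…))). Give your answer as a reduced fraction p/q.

663/16

Use the convergent recurrence hₖ = aₖ·hₖ₋₁ + hₖ₋₂ (and likewise for the denominators kₖ):
a_0 = 41: 41/1
a_1 = 2: 83/2
a_2 = 3: 290/7
a_3 = 2: 663/16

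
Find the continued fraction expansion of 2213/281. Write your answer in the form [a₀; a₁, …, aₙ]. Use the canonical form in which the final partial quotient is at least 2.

⌊2213/281⌋ = 7, remainder 246
⌊281/246⌋ = 1, remainder 35
⌊246/35⌋ = 7, remainder 1
⌊35/1⌋ = 35, remainder 0

[7; 1, 7, 35]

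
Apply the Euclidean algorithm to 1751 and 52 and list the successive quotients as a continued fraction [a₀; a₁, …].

Apply division with remainder until the remainder is 0:
1751 ÷ 52 → quotient 33, remainder 35
52 ÷ 35 → quotient 1, remainder 17
35 ÷ 17 → quotient 2, remainder 1
17 ÷ 1 → quotient 17, remainder 0

[33; 1, 2, 17]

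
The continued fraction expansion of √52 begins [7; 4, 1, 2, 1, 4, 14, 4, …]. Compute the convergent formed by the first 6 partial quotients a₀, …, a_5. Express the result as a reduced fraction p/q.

649/90

Work from the innermost term outward:
Start with 4.
1 + 1/(4/1) = 1 + 1/4 = 5/4
2 + 1/(5/4) = 2 + 4/5 = 14/5
1 + 1/(14/5) = 1 + 5/14 = 19/14
4 + 1/(19/14) = 4 + 14/19 = 90/19
7 + 1/(90/19) = 7 + 19/90 = 649/90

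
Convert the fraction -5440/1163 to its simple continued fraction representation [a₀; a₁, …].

-5440 = -5·1163 + 375, so a_0 = -5
1163 = 3·375 + 38, so a_1 = 3
375 = 9·38 + 33, so a_2 = 9
38 = 1·33 + 5, so a_3 = 1
33 = 6·5 + 3, so a_4 = 6
5 = 1·3 + 2, so a_5 = 1
3 = 1·2 + 1, so a_6 = 1
2 = 2·1 + 0, so a_7 = 2

[-5; 3, 9, 1, 6, 1, 1, 2]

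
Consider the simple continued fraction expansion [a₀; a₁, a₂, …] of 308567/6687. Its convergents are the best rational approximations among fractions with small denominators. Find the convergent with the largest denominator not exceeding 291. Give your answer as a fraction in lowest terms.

List convergents until the denominator exceeds the bound:
a_0 = 46: 46/1  (≤ bound)
a_1 = 6: 277/6  (≤ bound)
a_2 = 1: 323/7  (≤ bound)
a_3 = 13: 4476/97  (≤ bound)
a_4 = 5: 22703/492  (> 291, stop)

4476/97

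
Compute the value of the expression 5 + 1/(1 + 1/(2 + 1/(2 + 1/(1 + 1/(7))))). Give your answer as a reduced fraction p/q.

439/77

Work from the innermost term outward:
Start with 7.
1 + 1/(7/1) = 1 + 1/7 = 8/7
2 + 1/(8/7) = 2 + 7/8 = 23/8
2 + 1/(23/8) = 2 + 8/23 = 54/23
1 + 1/(54/23) = 1 + 23/54 = 77/54
5 + 1/(77/54) = 5 + 54/77 = 439/77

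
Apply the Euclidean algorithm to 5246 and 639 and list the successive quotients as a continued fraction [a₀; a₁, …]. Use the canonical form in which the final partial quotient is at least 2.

Repeatedly divide and take the remainder:
⌊5246/639⌋ = 8, remainder 134
⌊639/134⌋ = 4, remainder 103
⌊134/103⌋ = 1, remainder 31
⌊103/31⌋ = 3, remainder 10
⌊31/10⌋ = 3, remainder 1
⌊10/1⌋ = 10, remainder 0

[8; 4, 1, 3, 3, 10]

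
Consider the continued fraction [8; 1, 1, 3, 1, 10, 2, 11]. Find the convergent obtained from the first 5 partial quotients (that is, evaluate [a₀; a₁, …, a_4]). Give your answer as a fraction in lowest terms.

77/9

a_0 = 8: 8/1
a_1 = 1: 9/1
a_2 = 1: 17/2
a_3 = 3: 60/7
a_4 = 1: 77/9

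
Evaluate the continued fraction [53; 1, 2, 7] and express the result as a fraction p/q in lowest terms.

Start with 7.
2 + 1/(7/1) = 2 + 1/7 = 15/7
1 + 1/(15/7) = 1 + 7/15 = 22/15
53 + 1/(22/15) = 53 + 15/22 = 1181/22

1181/22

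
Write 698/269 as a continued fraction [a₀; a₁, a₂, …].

698 = 2·269 + 160, so a_0 = 2
269 = 1·160 + 109, so a_1 = 1
160 = 1·109 + 51, so a_2 = 1
109 = 2·51 + 7, so a_3 = 2
51 = 7·7 + 2, so a_4 = 7
7 = 3·2 + 1, so a_5 = 3
2 = 2·1 + 0, so a_6 = 2

[2; 1, 1, 2, 7, 3, 2]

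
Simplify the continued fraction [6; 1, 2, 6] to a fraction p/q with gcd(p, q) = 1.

Collapse the nested fraction from the inside out:
Start with 6.
2 + 1/(6/1) = 2 + 1/6 = 13/6
1 + 1/(13/6) = 1 + 6/13 = 19/13
6 + 1/(19/13) = 6 + 13/19 = 127/19

127/19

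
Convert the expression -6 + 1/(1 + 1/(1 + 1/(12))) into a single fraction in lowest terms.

-137/25

Start with 12.
1 + 1/(12/1) = 1 + 1/12 = 13/12
1 + 1/(13/12) = 1 + 12/13 = 25/13
-6 + 1/(25/13) = -6 + 13/25 = -137/25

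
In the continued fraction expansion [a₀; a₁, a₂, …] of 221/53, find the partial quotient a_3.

8

221 ÷ 53 → quotient 4, remainder 9
53 ÷ 9 → quotient 5, remainder 8
9 ÷ 8 → quotient 1, remainder 1
8 ÷ 1 → quotient 8, remainder 0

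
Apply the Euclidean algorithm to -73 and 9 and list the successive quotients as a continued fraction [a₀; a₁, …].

-73 ÷ 9 → quotient -9, remainder 8
9 ÷ 8 → quotient 1, remainder 1
8 ÷ 1 → quotient 8, remainder 0

[-9; 1, 8]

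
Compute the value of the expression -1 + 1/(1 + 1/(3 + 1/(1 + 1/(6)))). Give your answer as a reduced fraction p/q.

-7/34

Use the convergent recurrence hₖ = aₖ·hₖ₋₁ + hₖ₋₂ (and likewise for the denominators kₖ):
a_0 = -1: -1/1
a_1 = 1: 0/1
a_2 = 3: -1/4
a_3 = 1: -1/5
a_4 = 6: -7/34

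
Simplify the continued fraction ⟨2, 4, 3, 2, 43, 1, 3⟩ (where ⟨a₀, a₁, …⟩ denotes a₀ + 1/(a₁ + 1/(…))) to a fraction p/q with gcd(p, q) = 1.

Build up convergents one term at a time:
a_0 = 2: 2/1
a_1 = 4: 9/4
a_2 = 3: 29/13
a_3 = 2: 67/30
a_4 = 43: 2910/1303
a_5 = 1: 2977/1333
a_6 = 3: 11841/5302

11841/5302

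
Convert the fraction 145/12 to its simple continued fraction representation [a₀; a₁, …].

Run the Euclidean algorithm, recording each quotient:
145 ÷ 12 → quotient 12, remainder 1
12 ÷ 1 → quotient 12, remainder 0

[12; 12]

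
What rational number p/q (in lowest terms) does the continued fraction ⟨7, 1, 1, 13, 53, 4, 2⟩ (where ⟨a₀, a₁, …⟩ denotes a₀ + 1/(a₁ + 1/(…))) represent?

97372/12951

Start with 2.
4 + 1/(2/1) = 4 + 1/2 = 9/2
53 + 1/(9/2) = 53 + 2/9 = 479/9
13 + 1/(479/9) = 13 + 9/479 = 6236/479
1 + 1/(6236/479) = 1 + 479/6236 = 6715/6236
1 + 1/(6715/6236) = 1 + 6236/6715 = 12951/6715
7 + 1/(12951/6715) = 7 + 6715/12951 = 97372/12951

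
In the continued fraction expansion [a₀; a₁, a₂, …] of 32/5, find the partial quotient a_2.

⌊32/5⌋ = 6, remainder 2
⌊5/2⌋ = 2, remainder 1
⌊2/1⌋ = 2, remainder 0

2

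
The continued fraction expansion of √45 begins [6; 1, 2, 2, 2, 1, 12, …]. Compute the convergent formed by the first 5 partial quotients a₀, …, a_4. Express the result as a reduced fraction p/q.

114/17

Start with 2.
2 + 1/(2/1) = 2 + 1/2 = 5/2
2 + 1/(5/2) = 2 + 2/5 = 12/5
1 + 1/(12/5) = 1 + 5/12 = 17/12
6 + 1/(17/12) = 6 + 12/17 = 114/17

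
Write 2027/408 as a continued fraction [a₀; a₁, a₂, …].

[4; 1, 30, 2, 1, 1, 2]

⌊2027/408⌋ = 4, remainder 395
⌊408/395⌋ = 1, remainder 13
⌊395/13⌋ = 30, remainder 5
⌊13/5⌋ = 2, remainder 3
⌊5/3⌋ = 1, remainder 2
⌊3/2⌋ = 1, remainder 1
⌊2/1⌋ = 2, remainder 0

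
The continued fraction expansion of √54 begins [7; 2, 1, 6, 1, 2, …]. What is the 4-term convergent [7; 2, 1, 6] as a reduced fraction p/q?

Use the convergent recurrence hₖ = aₖ·hₖ₋₁ + hₖ₋₂ (and likewise for the denominators kₖ):
a_0 = 7: 7/1
a_1 = 2: 15/2
a_2 = 1: 22/3
a_3 = 6: 147/20

147/20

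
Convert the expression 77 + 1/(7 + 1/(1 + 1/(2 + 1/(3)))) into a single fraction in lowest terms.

5939/77

Starting at the tail and folding back:
Start with 3.
2 + 1/(3/1) = 2 + 1/3 = 7/3
1 + 1/(7/3) = 1 + 3/7 = 10/7
7 + 1/(10/7) = 7 + 7/10 = 77/10
77 + 1/(77/10) = 77 + 10/77 = 5939/77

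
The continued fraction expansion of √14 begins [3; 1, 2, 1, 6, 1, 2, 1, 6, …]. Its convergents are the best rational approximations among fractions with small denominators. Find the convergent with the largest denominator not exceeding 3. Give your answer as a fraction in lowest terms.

List convergents until the denominator exceeds the bound:
a_0 = 3: 3/1  (≤ bound)
a_1 = 1: 4/1  (≤ bound)
a_2 = 2: 11/3  (≤ bound)
a_3 = 1: 15/4  (> 3, stop)

11/3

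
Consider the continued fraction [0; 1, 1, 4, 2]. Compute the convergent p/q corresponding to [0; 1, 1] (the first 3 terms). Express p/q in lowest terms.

1/2

Use the convergent recurrence hₖ = aₖ·hₖ₋₁ + hₖ₋₂ (and likewise for the denominators kₖ):
a_0 = 0: 0/1
a_1 = 1: 1/1
a_2 = 1: 1/2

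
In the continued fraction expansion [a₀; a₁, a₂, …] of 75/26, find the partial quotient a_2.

⌊75/26⌋ = 2, remainder 23
⌊26/23⌋ = 1, remainder 3
⌊23/3⌋ = 7, remainder 2

7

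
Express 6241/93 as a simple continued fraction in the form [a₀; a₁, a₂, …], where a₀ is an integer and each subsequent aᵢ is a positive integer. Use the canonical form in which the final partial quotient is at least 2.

6241 ÷ 93 → quotient 67, remainder 10
93 ÷ 10 → quotient 9, remainder 3
10 ÷ 3 → quotient 3, remainder 1
3 ÷ 1 → quotient 3, remainder 0

[67; 9, 3, 3]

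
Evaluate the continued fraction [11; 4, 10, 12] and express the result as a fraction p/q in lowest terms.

5577/496

Start with 12.
10 + 1/(12/1) = 10 + 1/12 = 121/12
4 + 1/(121/12) = 4 + 12/121 = 496/121
11 + 1/(496/121) = 11 + 121/496 = 5577/496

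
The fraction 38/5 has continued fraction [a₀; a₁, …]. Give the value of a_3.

2

38 ÷ 5 → quotient 7, remainder 3
5 ÷ 3 → quotient 1, remainder 2
3 ÷ 2 → quotient 1, remainder 1
2 ÷ 1 → quotient 2, remainder 0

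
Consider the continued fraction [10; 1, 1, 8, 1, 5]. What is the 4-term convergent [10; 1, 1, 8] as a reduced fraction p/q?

179/17

a_0 = 10: 10/1
a_1 = 1: 11/1
a_2 = 1: 21/2
a_3 = 8: 179/17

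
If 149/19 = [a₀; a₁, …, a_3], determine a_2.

5

Apply division with remainder until the remainder is 0:
149 ÷ 19 → quotient 7, remainder 16
19 ÷ 16 → quotient 1, remainder 3
16 ÷ 3 → quotient 5, remainder 1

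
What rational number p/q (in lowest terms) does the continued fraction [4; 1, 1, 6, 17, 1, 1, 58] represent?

Starting at the tail and folding back:
Start with 58.
1 + 1/(58/1) = 1 + 1/58 = 59/58
1 + 1/(59/58) = 1 + 58/59 = 117/59
17 + 1/(117/59) = 17 + 59/117 = 2048/117
6 + 1/(2048/117) = 6 + 117/2048 = 12405/2048
1 + 1/(12405/2048) = 1 + 2048/12405 = 14453/12405
1 + 1/(14453/12405) = 1 + 12405/14453 = 26858/14453
4 + 1/(26858/14453) = 4 + 14453/26858 = 121885/26858

121885/26858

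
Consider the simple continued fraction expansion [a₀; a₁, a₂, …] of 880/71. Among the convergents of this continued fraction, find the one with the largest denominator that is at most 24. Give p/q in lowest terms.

a_0 = 12: 12/1  (≤ bound)
a_1 = 2: 25/2  (≤ bound)
a_2 = 1: 37/3  (≤ bound)
a_3 = 1: 62/5  (≤ bound)
a_4 = 6: 409/33  (> 24, stop)

62/5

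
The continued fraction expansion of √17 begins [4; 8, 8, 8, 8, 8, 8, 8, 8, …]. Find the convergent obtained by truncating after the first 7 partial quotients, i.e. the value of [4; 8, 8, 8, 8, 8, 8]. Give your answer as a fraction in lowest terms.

a_0 = 4: 4/1
a_1 = 8: 33/8
a_2 = 8: 268/65
a_3 = 8: 2177/528
a_4 = 8: 17684/4289
a_5 = 8: 143649/34840
a_6 = 8: 1166876/283009

1166876/283009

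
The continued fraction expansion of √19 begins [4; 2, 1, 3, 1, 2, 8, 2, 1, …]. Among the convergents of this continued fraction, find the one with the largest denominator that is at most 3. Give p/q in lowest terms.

a_0 = 4: 4/1  (≤ bound)
a_1 = 2: 9/2  (≤ bound)
a_2 = 1: 13/3  (≤ bound)
a_3 = 3: 48/11  (> 3, stop)

13/3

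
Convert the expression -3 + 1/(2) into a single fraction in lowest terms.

-5/2

Compute successive convergents:
a_0 = -3: -3/1
a_1 = 2: -5/2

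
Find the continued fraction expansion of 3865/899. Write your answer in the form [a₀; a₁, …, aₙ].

3865 ÷ 899 → quotient 4, remainder 269
899 ÷ 269 → quotient 3, remainder 92
269 ÷ 92 → quotient 2, remainder 85
92 ÷ 85 → quotient 1, remainder 7
85 ÷ 7 → quotient 12, remainder 1
7 ÷ 1 → quotient 7, remainder 0

[4; 3, 2, 1, 12, 7]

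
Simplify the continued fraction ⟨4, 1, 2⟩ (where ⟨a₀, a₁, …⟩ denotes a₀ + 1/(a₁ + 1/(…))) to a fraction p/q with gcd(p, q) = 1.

14/3

Use the convergent recurrence hₖ = aₖ·hₖ₋₁ + hₖ₋₂ (and likewise for the denominators kₖ):
a_0 = 4: 4/1
a_1 = 1: 5/1
a_2 = 2: 14/3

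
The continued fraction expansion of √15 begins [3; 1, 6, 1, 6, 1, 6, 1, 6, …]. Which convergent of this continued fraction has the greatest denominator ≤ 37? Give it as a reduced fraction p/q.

List convergents until the denominator exceeds the bound:
a_0 = 3: 3/1  (≤ bound)
a_1 = 1: 4/1  (≤ bound)
a_2 = 6: 27/7  (≤ bound)
a_3 = 1: 31/8  (≤ bound)
a_4 = 6: 213/55  (> 37, stop)

31/8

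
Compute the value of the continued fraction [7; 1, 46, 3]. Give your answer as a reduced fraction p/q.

1133/142

a_0 = 7: 7/1
a_1 = 1: 8/1
a_2 = 46: 375/47
a_3 = 3: 1133/142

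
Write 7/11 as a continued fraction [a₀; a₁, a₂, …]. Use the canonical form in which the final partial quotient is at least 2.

⌊7/11⌋ = 0, remainder 7
⌊11/7⌋ = 1, remainder 4
⌊7/4⌋ = 1, remainder 3
⌊4/3⌋ = 1, remainder 1
⌊3/1⌋ = 3, remainder 0

[0; 1, 1, 1, 3]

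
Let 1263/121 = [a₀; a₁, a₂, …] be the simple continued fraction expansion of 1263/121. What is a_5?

1263 ÷ 121 → quotient 10, remainder 53
121 ÷ 53 → quotient 2, remainder 15
53 ÷ 15 → quotient 3, remainder 8
15 ÷ 8 → quotient 1, remainder 7
8 ÷ 7 → quotient 1, remainder 1
7 ÷ 1 → quotient 7, remainder 0

7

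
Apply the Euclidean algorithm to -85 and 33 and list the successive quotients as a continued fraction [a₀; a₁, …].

-85 = -3·33 + 14, so a_0 = -3
33 = 2·14 + 5, so a_1 = 2
14 = 2·5 + 4, so a_2 = 2
5 = 1·4 + 1, so a_3 = 1
4 = 4·1 + 0, so a_4 = 4

[-3; 2, 2, 1, 4]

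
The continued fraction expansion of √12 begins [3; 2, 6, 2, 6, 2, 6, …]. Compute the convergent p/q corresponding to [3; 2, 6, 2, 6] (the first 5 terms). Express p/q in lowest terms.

627/181

a_0 = 3: 3/1
a_1 = 2: 7/2
a_2 = 6: 45/13
a_3 = 2: 97/28
a_4 = 6: 627/181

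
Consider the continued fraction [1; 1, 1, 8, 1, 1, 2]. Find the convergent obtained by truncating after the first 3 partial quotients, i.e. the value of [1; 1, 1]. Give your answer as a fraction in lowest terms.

Start with 1.
1 + 1/(1/1) = 1 + 1/1 = 2/1
1 + 1/(2/1) = 1 + 1/2 = 3/2

3/2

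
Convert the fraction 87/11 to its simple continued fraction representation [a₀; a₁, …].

[7; 1, 10]

Apply division with remainder until the remainder is 0:
⌊87/11⌋ = 7, remainder 10
⌊11/10⌋ = 1, remainder 1
⌊10/1⌋ = 10, remainder 0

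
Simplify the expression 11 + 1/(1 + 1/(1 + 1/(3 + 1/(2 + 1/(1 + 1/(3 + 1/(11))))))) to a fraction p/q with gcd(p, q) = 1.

Starting at the tail and folding back:
Start with 11.
3 + 1/(11/1) = 3 + 1/11 = 34/11
1 + 1/(34/11) = 1 + 11/34 = 45/34
2 + 1/(45/34) = 2 + 34/45 = 124/45
3 + 1/(124/45) = 3 + 45/124 = 417/124
1 + 1/(417/124) = 1 + 124/417 = 541/417
1 + 1/(541/417) = 1 + 417/541 = 958/541
11 + 1/(958/541) = 11 + 541/958 = 11079/958

11079/958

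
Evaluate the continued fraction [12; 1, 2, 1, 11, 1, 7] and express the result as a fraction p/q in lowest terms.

a_0 = 12: 12/1
a_1 = 1: 13/1
a_2 = 2: 38/3
a_3 = 1: 51/4
a_4 = 11: 599/47
a_5 = 1: 650/51
a_6 = 7: 5149/404

5149/404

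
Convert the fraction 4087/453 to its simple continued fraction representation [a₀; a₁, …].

4087 = 9·453 + 10, so a_0 = 9
453 = 45·10 + 3, so a_1 = 45
10 = 3·3 + 1, so a_2 = 3
3 = 3·1 + 0, so a_3 = 3

[9; 45, 3, 3]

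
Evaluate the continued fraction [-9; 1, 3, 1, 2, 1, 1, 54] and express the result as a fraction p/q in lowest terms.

-14790/1801

Work from the innermost term outward:
Start with 54.
1 + 1/(54/1) = 1 + 1/54 = 55/54
1 + 1/(55/54) = 1 + 54/55 = 109/55
2 + 1/(109/55) = 2 + 55/109 = 273/109
1 + 1/(273/109) = 1 + 109/273 = 382/273
3 + 1/(382/273) = 3 + 273/382 = 1419/382
1 + 1/(1419/382) = 1 + 382/1419 = 1801/1419
-9 + 1/(1801/1419) = -9 + 1419/1801 = -14790/1801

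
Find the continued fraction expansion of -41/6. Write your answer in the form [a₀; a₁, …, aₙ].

Repeatedly divide and take the remainder:
-41 = -7·6 + 1, so a_0 = -7
6 = 6·1 + 0, so a_1 = 6

[-7; 6]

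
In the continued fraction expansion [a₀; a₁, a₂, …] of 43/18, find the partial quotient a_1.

⌊43/18⌋ = 2, remainder 7
⌊18/7⌋ = 2, remainder 4

2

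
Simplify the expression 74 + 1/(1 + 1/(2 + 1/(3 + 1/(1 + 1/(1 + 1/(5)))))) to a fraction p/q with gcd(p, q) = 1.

9561/128

Use the convergent recurrence hₖ = aₖ·hₖ₋₁ + hₖ₋₂ (and likewise for the denominators kₖ):
a_0 = 74: 74/1
a_1 = 1: 75/1
a_2 = 2: 224/3
a_3 = 3: 747/10
a_4 = 1: 971/13
a_5 = 1: 1718/23
a_6 = 5: 9561/128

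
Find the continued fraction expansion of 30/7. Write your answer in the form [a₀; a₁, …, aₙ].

Run the Euclidean algorithm, recording each quotient:
⌊30/7⌋ = 4, remainder 2
⌊7/2⌋ = 3, remainder 1
⌊2/1⌋ = 2, remainder 0

[4; 3, 2]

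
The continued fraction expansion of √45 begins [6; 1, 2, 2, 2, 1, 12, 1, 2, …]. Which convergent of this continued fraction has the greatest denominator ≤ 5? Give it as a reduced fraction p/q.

a_0 = 6: 6/1  (≤ bound)
a_1 = 1: 7/1  (≤ bound)
a_2 = 2: 20/3  (≤ bound)
a_3 = 2: 47/7  (> 5, stop)

20/3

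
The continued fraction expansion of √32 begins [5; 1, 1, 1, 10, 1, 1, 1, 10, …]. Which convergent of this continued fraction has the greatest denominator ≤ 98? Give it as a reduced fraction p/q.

379/67

List convergents until the denominator exceeds the bound:
a_0 = 5: 5/1  (≤ bound)
a_1 = 1: 6/1  (≤ bound)
a_2 = 1: 11/2  (≤ bound)
a_3 = 1: 17/3  (≤ bound)
a_4 = 10: 181/32  (≤ bound)
a_5 = 1: 198/35  (≤ bound)
a_6 = 1: 379/67  (≤ bound)
a_7 = 1: 577/102  (> 98, stop)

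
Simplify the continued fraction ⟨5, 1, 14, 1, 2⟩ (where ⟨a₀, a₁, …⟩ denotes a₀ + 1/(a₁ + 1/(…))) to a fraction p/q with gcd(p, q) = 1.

279/47

Use the convergent recurrence hₖ = aₖ·hₖ₋₁ + hₖ₋₂ (and likewise for the denominators kₖ):
a_0 = 5: 5/1
a_1 = 1: 6/1
a_2 = 14: 89/15
a_3 = 1: 95/16
a_4 = 2: 279/47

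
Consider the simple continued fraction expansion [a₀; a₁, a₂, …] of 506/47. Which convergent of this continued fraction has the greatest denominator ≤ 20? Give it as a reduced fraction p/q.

183/17

List convergents until the denominator exceeds the bound:
a_0 = 10: 10/1  (≤ bound)
a_1 = 1: 11/1  (≤ bound)
a_2 = 3: 43/4  (≤ bound)
a_3 = 3: 140/13  (≤ bound)
a_4 = 1: 183/17  (≤ bound)
a_5 = 2: 506/47  (> 20, stop)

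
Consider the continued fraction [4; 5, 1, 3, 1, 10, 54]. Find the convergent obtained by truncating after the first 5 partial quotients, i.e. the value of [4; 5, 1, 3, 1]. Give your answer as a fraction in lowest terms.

Collapse the nested fraction from the inside out:
Start with 1.
3 + 1/(1/1) = 3 + 1/1 = 4/1
1 + 1/(4/1) = 1 + 1/4 = 5/4
5 + 1/(5/4) = 5 + 4/5 = 29/5
4 + 1/(29/5) = 4 + 5/29 = 121/29

121/29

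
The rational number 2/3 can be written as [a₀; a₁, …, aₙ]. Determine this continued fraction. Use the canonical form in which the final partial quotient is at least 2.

[0; 1, 2]

2 = 0·3 + 2, so a_0 = 0
3 = 1·2 + 1, so a_1 = 1
2 = 2·1 + 0, so a_2 = 2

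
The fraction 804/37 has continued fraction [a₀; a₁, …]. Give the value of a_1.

1

⌊804/37⌋ = 21, remainder 27
⌊37/27⌋ = 1, remainder 10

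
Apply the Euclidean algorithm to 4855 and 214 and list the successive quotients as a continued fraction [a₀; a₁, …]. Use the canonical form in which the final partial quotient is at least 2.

4855 = 22·214 + 147, so a_0 = 22
214 = 1·147 + 67, so a_1 = 1
147 = 2·67 + 13, so a_2 = 2
67 = 5·13 + 2, so a_3 = 5
13 = 6·2 + 1, so a_4 = 6
2 = 2·1 + 0, so a_5 = 2

[22; 1, 2, 5, 6, 2]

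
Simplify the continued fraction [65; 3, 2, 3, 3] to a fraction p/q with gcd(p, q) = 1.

5158/79

Start with 3.
3 + 1/(3/1) = 3 + 1/3 = 10/3
2 + 1/(10/3) = 2 + 3/10 = 23/10
3 + 1/(23/10) = 3 + 10/23 = 79/23
65 + 1/(79/23) = 65 + 23/79 = 5158/79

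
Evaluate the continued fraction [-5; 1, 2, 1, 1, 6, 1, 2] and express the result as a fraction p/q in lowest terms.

Work from the innermost term outward:
Start with 2.
1 + 1/(2/1) = 1 + 1/2 = 3/2
6 + 1/(3/2) = 6 + 2/3 = 20/3
1 + 1/(20/3) = 1 + 3/20 = 23/20
1 + 1/(23/20) = 1 + 20/23 = 43/23
2 + 1/(43/23) = 2 + 23/43 = 109/43
1 + 1/(109/43) = 1 + 43/109 = 152/109
-5 + 1/(152/109) = -5 + 109/152 = -651/152

-651/152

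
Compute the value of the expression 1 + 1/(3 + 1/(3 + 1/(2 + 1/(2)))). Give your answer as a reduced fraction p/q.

73/56

Work from the innermost term outward:
Start with 2.
2 + 1/(2/1) = 2 + 1/2 = 5/2
3 + 1/(5/2) = 3 + 2/5 = 17/5
3 + 1/(17/5) = 3 + 5/17 = 56/17
1 + 1/(56/17) = 1 + 17/56 = 73/56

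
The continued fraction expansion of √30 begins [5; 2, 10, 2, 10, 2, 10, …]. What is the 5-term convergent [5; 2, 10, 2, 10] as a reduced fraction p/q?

Start with 10.
2 + 1/(10/1) = 2 + 1/10 = 21/10
10 + 1/(21/10) = 10 + 10/21 = 220/21
2 + 1/(220/21) = 2 + 21/220 = 461/220
5 + 1/(461/220) = 5 + 220/461 = 2525/461

2525/461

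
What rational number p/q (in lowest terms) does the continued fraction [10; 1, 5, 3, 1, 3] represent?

1019/94

a_0 = 10: 10/1
a_1 = 1: 11/1
a_2 = 5: 65/6
a_3 = 3: 206/19
a_4 = 1: 271/25
a_5 = 3: 1019/94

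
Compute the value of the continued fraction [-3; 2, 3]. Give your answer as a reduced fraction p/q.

a_0 = -3: -3/1
a_1 = 2: -5/2
a_2 = 3: -18/7

-18/7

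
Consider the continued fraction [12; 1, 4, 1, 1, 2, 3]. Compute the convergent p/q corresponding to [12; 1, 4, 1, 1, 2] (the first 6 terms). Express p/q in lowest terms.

Start with 2.
1 + 1/(2/1) = 1 + 1/2 = 3/2
1 + 1/(3/2) = 1 + 2/3 = 5/3
4 + 1/(5/3) = 4 + 3/5 = 23/5
1 + 1/(23/5) = 1 + 5/23 = 28/23
12 + 1/(28/23) = 12 + 23/28 = 359/28

359/28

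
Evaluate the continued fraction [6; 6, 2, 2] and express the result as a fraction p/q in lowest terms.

197/32

Start with 2.
2 + 1/(2/1) = 2 + 1/2 = 5/2
6 + 1/(5/2) = 6 + 2/5 = 32/5
6 + 1/(32/5) = 6 + 5/32 = 197/32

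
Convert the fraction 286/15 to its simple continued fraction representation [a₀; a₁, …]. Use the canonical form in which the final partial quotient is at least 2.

Run the Euclidean algorithm, recording each quotient:
⌊286/15⌋ = 19, remainder 1
⌊15/1⌋ = 15, remainder 0

[19; 15]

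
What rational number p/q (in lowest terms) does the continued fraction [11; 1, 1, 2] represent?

Work from the innermost term outward:
Start with 2.
1 + 1/(2/1) = 1 + 1/2 = 3/2
1 + 1/(3/2) = 1 + 2/3 = 5/3
11 + 1/(5/3) = 11 + 3/5 = 58/5

58/5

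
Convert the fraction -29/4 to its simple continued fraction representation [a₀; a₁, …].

[-8; 1, 3]

Apply division with remainder until the remainder is 0:
-29 = -8·4 + 3, so a_0 = -8
4 = 1·3 + 1, so a_1 = 1
3 = 3·1 + 0, so a_2 = 3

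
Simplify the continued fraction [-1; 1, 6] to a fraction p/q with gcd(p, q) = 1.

-1/7

Start with 6.
1 + 1/(6/1) = 1 + 1/6 = 7/6
-1 + 1/(7/6) = -1 + 6/7 = -1/7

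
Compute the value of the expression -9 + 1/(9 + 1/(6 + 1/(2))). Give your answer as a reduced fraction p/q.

-1058/119

a_0 = -9: -9/1
a_1 = 9: -80/9
a_2 = 6: -489/55
a_3 = 2: -1058/119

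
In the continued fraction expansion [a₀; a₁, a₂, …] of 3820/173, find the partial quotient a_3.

1

Repeatedly divide and take the remainder:
⌊3820/173⌋ = 22, remainder 14
⌊173/14⌋ = 12, remainder 5
⌊14/5⌋ = 2, remainder 4
⌊5/4⌋ = 1, remainder 1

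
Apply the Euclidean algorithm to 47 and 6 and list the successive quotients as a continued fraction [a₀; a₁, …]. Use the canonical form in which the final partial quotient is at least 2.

[7; 1, 5]

47 ÷ 6 → quotient 7, remainder 5
6 ÷ 5 → quotient 1, remainder 1
5 ÷ 1 → quotient 5, remainder 0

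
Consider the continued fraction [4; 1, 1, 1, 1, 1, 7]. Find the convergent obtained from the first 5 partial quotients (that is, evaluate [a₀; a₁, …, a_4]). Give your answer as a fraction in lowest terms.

a_0 = 4: 4/1
a_1 = 1: 5/1
a_2 = 1: 9/2
a_3 = 1: 14/3
a_4 = 1: 23/5

23/5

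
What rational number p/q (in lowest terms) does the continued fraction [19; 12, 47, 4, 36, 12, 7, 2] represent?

286687743/15023054

Start with 2.
7 + 1/(2/1) = 7 + 1/2 = 15/2
12 + 1/(15/2) = 12 + 2/15 = 182/15
36 + 1/(182/15) = 36 + 15/182 = 6567/182
4 + 1/(6567/182) = 4 + 182/6567 = 26450/6567
47 + 1/(26450/6567) = 47 + 6567/26450 = 1249717/26450
12 + 1/(1249717/26450) = 12 + 26450/1249717 = 15023054/1249717
19 + 1/(15023054/1249717) = 19 + 1249717/15023054 = 286687743/15023054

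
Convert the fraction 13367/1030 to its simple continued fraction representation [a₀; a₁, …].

[12; 1, 43, 1, 3, 1, 1, 2]

Apply division with remainder until the remainder is 0:
⌊13367/1030⌋ = 12, remainder 1007
⌊1030/1007⌋ = 1, remainder 23
⌊1007/23⌋ = 43, remainder 18
⌊23/18⌋ = 1, remainder 5
⌊18/5⌋ = 3, remainder 3
⌊5/3⌋ = 1, remainder 2
⌊3/2⌋ = 1, remainder 1
⌊2/1⌋ = 2, remainder 0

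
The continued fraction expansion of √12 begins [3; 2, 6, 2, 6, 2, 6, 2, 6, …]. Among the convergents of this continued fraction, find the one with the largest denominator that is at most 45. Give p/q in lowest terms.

List convergents until the denominator exceeds the bound:
a_0 = 3: 3/1  (≤ bound)
a_1 = 2: 7/2  (≤ bound)
a_2 = 6: 45/13  (≤ bound)
a_3 = 2: 97/28  (≤ bound)
a_4 = 6: 627/181  (> 45, stop)

97/28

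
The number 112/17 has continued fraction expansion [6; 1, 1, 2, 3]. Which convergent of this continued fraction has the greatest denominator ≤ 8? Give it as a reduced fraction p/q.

33/5

List convergents until the denominator exceeds the bound:
a_0 = 6: 6/1  (≤ bound)
a_1 = 1: 7/1  (≤ bound)
a_2 = 1: 13/2  (≤ bound)
a_3 = 2: 33/5  (≤ bound)
a_4 = 3: 112/17  (> 8, stop)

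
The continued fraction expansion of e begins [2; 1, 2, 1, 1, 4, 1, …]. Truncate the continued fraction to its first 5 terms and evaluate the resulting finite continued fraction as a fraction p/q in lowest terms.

Build up convergents one term at a time:
a_0 = 2: 2/1
a_1 = 1: 3/1
a_2 = 2: 8/3
a_3 = 1: 11/4
a_4 = 1: 19/7

19/7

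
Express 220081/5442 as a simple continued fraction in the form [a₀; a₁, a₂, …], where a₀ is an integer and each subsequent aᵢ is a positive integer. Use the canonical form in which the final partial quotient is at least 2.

[40; 2, 3, 1, 3, 39, 1, 3]

⌊220081/5442⌋ = 40, remainder 2401
⌊5442/2401⌋ = 2, remainder 640
⌊2401/640⌋ = 3, remainder 481
⌊640/481⌋ = 1, remainder 159
⌊481/159⌋ = 3, remainder 4
⌊159/4⌋ = 39, remainder 3
⌊4/3⌋ = 1, remainder 1
⌊3/1⌋ = 3, remainder 0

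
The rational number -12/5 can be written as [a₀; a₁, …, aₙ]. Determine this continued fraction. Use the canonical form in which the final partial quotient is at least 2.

-12 = -3·5 + 3, so a_0 = -3
5 = 1·3 + 2, so a_1 = 1
3 = 1·2 + 1, so a_2 = 1
2 = 2·1 + 0, so a_3 = 2

[-3; 1, 1, 2]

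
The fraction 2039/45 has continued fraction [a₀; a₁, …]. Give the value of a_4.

2

2039 = 45·45 + 14, so a_0 = 45
45 = 3·14 + 3, so a_1 = 3
14 = 4·3 + 2, so a_2 = 4
3 = 1·2 + 1, so a_3 = 1
2 = 2·1 + 0, so a_4 = 2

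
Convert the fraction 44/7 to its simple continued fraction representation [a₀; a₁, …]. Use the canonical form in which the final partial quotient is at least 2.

⌊44/7⌋ = 6, remainder 2
⌊7/2⌋ = 3, remainder 1
⌊2/1⌋ = 2, remainder 0

[6; 3, 2]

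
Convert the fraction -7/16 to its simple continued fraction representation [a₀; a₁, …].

Apply division with remainder until the remainder is 0:
⌊-7/16⌋ = -1, remainder 9
⌊16/9⌋ = 1, remainder 7
⌊9/7⌋ = 1, remainder 2
⌊7/2⌋ = 3, remainder 1
⌊2/1⌋ = 2, remainder 0

[-1; 1, 1, 3, 2]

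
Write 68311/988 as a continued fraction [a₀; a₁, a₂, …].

Run the Euclidean algorithm, recording each quotient:
⌊68311/988⌋ = 69, remainder 139
⌊988/139⌋ = 7, remainder 15
⌊139/15⌋ = 9, remainder 4
⌊15/4⌋ = 3, remainder 3
⌊4/3⌋ = 1, remainder 1
⌊3/1⌋ = 3, remainder 0

[69; 7, 9, 3, 1, 3]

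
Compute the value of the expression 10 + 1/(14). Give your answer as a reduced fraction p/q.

Collapse the nested fraction from the inside out:
Start with 14.
10 + 1/(14/1) = 10 + 1/14 = 141/14

141/14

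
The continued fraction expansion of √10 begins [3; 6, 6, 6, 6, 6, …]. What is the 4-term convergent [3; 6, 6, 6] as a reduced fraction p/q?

Build up convergents one term at a time:
a_0 = 3: 3/1
a_1 = 6: 19/6
a_2 = 6: 117/37
a_3 = 6: 721/228

721/228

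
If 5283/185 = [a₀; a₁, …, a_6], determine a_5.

Run the Euclidean algorithm, recording each quotient:
⌊5283/185⌋ = 28, remainder 103
⌊185/103⌋ = 1, remainder 82
⌊103/82⌋ = 1, remainder 21
⌊82/21⌋ = 3, remainder 19
⌊21/19⌋ = 1, remainder 2
⌊19/2⌋ = 9, remainder 1

9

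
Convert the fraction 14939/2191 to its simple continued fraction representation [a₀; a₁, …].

[6; 1, 4, 1, 1, 49, 4]

Repeatedly divide and take the remainder:
14939 = 6·2191 + 1793, so a_0 = 6
2191 = 1·1793 + 398, so a_1 = 1
1793 = 4·398 + 201, so a_2 = 4
398 = 1·201 + 197, so a_3 = 1
201 = 1·197 + 4, so a_4 = 1
197 = 49·4 + 1, so a_5 = 49
4 = 4·1 + 0, so a_6 = 4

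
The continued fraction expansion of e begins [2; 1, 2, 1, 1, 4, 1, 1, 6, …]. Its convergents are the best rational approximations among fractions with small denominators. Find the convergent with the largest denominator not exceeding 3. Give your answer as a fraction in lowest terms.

8/3

a_0 = 2: 2/1  (≤ bound)
a_1 = 1: 3/1  (≤ bound)
a_2 = 2: 8/3  (≤ bound)
a_3 = 1: 11/4  (> 3, stop)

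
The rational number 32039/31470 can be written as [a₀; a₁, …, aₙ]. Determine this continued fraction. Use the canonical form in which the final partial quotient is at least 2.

32039 = 1·31470 + 569, so a_0 = 1
31470 = 55·569 + 175, so a_1 = 55
569 = 3·175 + 44, so a_2 = 3
175 = 3·44 + 43, so a_3 = 3
44 = 1·43 + 1, so a_4 = 1
43 = 43·1 + 0, so a_5 = 43

[1; 55, 3, 3, 1, 43]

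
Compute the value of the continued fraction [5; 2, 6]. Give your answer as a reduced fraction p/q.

71/13

a_0 = 5: 5/1
a_1 = 2: 11/2
a_2 = 6: 71/13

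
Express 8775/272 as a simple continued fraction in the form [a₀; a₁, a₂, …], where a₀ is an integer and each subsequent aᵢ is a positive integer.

[32; 3, 1, 4, 1, 11]

Repeatedly divide and take the remainder:
⌊8775/272⌋ = 32, remainder 71
⌊272/71⌋ = 3, remainder 59
⌊71/59⌋ = 1, remainder 12
⌊59/12⌋ = 4, remainder 11
⌊12/11⌋ = 1, remainder 1
⌊11/1⌋ = 11, remainder 0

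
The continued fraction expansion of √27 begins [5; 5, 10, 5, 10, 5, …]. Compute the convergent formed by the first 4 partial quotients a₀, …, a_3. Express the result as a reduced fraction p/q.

1351/260

Work from the innermost term outward:
Start with 5.
10 + 1/(5/1) = 10 + 1/5 = 51/5
5 + 1/(51/5) = 5 + 5/51 = 260/51
5 + 1/(260/51) = 5 + 51/260 = 1351/260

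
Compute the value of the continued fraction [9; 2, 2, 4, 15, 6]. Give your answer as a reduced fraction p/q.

Build up convergents one term at a time:
a_0 = 9: 9/1
a_1 = 2: 19/2
a_2 = 2: 47/5
a_3 = 4: 207/22
a_4 = 15: 3152/335
a_5 = 6: 19119/2032

19119/2032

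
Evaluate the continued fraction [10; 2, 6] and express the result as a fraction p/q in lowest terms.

a_0 = 10: 10/1
a_1 = 2: 21/2
a_2 = 6: 136/13

136/13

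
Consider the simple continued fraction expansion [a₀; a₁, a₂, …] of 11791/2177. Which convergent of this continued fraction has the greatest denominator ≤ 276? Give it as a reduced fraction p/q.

937/173

a_0 = 5: 5/1  (≤ bound)
a_1 = 2: 11/2  (≤ bound)
a_2 = 2: 27/5  (≤ bound)
a_3 = 2: 65/12  (≤ bound)
a_4 = 13: 872/161  (≤ bound)
a_5 = 1: 937/173  (≤ bound)
a_6 = 1: 1809/334  (> 276, stop)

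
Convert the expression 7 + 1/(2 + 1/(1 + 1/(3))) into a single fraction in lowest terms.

Compute successive convergents:
a_0 = 7: 7/1
a_1 = 2: 15/2
a_2 = 1: 22/3
a_3 = 3: 81/11

81/11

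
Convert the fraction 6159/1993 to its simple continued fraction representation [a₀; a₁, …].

6159 = 3·1993 + 180, so a_0 = 3
1993 = 11·180 + 13, so a_1 = 11
180 = 13·13 + 11, so a_2 = 13
13 = 1·11 + 2, so a_3 = 1
11 = 5·2 + 1, so a_4 = 5
2 = 2·1 + 0, so a_5 = 2

[3; 11, 13, 1, 5, 2]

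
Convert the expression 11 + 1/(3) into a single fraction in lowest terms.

Start with 3.
11 + 1/(3/1) = 11 + 1/3 = 34/3

34/3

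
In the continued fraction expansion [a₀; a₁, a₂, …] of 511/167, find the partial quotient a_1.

16

⌊511/167⌋ = 3, remainder 10
⌊167/10⌋ = 16, remainder 7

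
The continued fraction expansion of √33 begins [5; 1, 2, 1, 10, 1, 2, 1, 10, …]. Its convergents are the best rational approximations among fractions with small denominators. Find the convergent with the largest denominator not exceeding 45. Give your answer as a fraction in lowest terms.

247/43

a_0 = 5: 5/1  (≤ bound)
a_1 = 1: 6/1  (≤ bound)
a_2 = 2: 17/3  (≤ bound)
a_3 = 1: 23/4  (≤ bound)
a_4 = 10: 247/43  (≤ bound)
a_5 = 1: 270/47  (> 45, stop)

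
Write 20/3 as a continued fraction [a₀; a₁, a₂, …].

[6; 1, 2]

20 = 6·3 + 2, so a_0 = 6
3 = 1·2 + 1, so a_1 = 1
2 = 2·1 + 0, so a_2 = 2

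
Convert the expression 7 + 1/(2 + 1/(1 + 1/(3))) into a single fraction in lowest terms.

Start with 3.
1 + 1/(3/1) = 1 + 1/3 = 4/3
2 + 1/(4/3) = 2 + 3/4 = 11/4
7 + 1/(11/4) = 7 + 4/11 = 81/11

81/11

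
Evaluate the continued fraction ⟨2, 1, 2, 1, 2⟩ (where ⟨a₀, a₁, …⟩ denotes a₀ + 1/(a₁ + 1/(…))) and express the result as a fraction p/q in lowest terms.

a_0 = 2: 2/1
a_1 = 1: 3/1
a_2 = 2: 8/3
a_3 = 1: 11/4
a_4 = 2: 30/11

30/11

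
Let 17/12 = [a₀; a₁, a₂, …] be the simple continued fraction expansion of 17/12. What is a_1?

2

Run the Euclidean algorithm, recording each quotient:
17 = 1·12 + 5, so a_0 = 1
12 = 2·5 + 2, so a_1 = 2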